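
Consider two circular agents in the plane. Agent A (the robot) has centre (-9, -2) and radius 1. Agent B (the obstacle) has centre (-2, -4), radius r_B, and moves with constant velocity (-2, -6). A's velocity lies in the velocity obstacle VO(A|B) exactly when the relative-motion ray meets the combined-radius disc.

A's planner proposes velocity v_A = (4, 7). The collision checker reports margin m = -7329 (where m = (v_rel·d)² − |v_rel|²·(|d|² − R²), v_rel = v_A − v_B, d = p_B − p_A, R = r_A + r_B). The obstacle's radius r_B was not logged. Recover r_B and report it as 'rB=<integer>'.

m = -7329
d = (7, -2);  v_rel = (6, 13),  |v_rel|² = 205
v_rel×d = (6)·(-2) − (13)·(7) = -103
since m = R²·205 − (-103)²:  R² = (10609 + -7329) / 205 = 16
R = √16 = 4  ⇒  r_B = 4 − 1 = 3

rB=3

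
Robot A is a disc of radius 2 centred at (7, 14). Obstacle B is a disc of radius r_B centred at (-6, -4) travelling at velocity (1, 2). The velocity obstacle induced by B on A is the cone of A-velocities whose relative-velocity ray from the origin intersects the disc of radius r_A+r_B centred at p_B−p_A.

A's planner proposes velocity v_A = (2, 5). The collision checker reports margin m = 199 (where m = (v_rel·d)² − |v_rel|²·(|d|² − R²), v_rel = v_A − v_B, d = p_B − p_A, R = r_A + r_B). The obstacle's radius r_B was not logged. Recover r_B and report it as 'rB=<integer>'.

m = 199
d = (-13, -18);  v_rel = (1, 3),  |v_rel|² = 10
v_rel×d = (1)·(-18) − (3)·(-13) = 21
since m = R²·10 − 21²:  R² = (441 + 199) / 10 = 64
R = √64 = 8  ⇒  r_B = 8 − 2 = 6

rB=6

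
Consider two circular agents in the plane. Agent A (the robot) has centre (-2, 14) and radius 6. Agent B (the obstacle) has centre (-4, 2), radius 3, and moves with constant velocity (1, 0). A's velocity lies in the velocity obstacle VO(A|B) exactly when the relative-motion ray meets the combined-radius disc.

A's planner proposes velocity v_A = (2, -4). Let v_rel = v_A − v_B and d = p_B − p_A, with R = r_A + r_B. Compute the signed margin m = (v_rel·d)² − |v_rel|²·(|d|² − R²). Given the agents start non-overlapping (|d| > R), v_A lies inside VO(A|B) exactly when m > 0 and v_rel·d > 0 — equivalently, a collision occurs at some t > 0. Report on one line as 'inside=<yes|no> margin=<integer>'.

d = (-2, -12),  |d|² = 148;  R = 6+3 = 9,  c = 148−9² = 67
v_rel = (1, -4),  |v_rel|² = 17;  v_rel·d = (1)·(-2) + (-4)·(-12) = 46
17·t² − 92·t + 67 = 0  ⇒  m = 46² − 17·67 = 977
m = 977 > 0,  v_rel·d = 46 > 0  ⇒  inside

inside=yes margin=977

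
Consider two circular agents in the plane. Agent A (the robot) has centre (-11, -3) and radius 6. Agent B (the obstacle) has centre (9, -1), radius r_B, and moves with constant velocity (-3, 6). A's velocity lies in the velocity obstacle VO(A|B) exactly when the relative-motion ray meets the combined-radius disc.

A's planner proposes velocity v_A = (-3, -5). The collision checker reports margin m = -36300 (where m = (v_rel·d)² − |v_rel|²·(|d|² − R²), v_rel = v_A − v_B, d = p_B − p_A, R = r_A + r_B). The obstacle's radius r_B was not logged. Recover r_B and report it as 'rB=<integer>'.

m = -36300
d = (20, 2);  v_rel = (0, -11),  |v_rel|² = 121
v_rel×d = (0)·(2) − (-11)·(20) = 220
since m = R²·121 − 220²:  R² = (48400 + -36300) / 121 = 100
R = √100 = 10  ⇒  r_B = 10 − 6 = 4

rB=4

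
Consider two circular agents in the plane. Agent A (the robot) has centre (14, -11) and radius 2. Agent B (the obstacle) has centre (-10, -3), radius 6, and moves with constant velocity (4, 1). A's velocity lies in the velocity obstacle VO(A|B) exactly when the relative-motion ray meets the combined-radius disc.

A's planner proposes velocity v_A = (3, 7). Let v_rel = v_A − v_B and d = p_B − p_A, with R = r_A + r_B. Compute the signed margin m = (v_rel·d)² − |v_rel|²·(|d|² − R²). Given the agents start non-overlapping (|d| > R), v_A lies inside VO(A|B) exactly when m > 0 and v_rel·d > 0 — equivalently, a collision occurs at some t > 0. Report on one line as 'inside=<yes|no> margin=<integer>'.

d = (-24, 8),  |d|² = 640;  R = 2+6 = 8,  c = 640−8² = 576
v_rel = (-1, 6),  |v_rel|² = 37;  v_rel·d = (-1)·(-24) + (6)·(8) = 72
37·t² − 144·t + 576 = 0  ⇒  m = 72² − 37·576 = -16128
m = -16128 < 0,  v_rel·d = 72 > 0  ⇒  outside

inside=no margin=-16128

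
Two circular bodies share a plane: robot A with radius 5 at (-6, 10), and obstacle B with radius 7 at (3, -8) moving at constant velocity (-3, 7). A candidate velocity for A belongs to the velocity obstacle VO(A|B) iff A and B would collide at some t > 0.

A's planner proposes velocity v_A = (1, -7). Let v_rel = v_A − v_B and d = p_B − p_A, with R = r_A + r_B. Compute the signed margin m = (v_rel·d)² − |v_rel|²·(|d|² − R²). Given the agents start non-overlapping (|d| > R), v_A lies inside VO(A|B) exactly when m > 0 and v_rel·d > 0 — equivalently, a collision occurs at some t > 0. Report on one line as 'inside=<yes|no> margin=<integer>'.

d = (9, -18),  |d|² = 405;  R = 5+7 = 12,  c = 405−12² = 261
v_rel = (4, -14),  |v_rel|² = 212;  v_rel·d = (4)·(9) + (-14)·(-18) = 288
212·t² − 576·t + 261 = 0  ⇒  m = 288² − 212·261 = 27612
m = 27612 > 0,  v_rel·d = 288 > 0  ⇒  inside

inside=yes margin=27612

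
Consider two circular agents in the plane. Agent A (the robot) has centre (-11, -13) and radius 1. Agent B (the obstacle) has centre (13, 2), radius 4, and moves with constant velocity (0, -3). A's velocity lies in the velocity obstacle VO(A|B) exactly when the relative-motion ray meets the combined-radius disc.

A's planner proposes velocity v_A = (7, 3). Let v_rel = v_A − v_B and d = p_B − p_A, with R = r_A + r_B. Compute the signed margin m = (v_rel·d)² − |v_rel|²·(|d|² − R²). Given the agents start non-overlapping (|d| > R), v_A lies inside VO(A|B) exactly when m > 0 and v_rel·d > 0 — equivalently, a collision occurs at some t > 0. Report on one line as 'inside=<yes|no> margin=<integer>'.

d = (24, 15),  |d|² = 801;  R = 1+4 = 5,  c = 801−5² = 776
v_rel = (7, 6),  |v_rel|² = 85;  v_rel·d = (7)·(24) + (6)·(15) = 258
85·t² − 516·t + 776 = 0  ⇒  m = 258² − 85·776 = 604
m = 604 > 0,  v_rel·d = 258 > 0  ⇒  inside

inside=yes margin=604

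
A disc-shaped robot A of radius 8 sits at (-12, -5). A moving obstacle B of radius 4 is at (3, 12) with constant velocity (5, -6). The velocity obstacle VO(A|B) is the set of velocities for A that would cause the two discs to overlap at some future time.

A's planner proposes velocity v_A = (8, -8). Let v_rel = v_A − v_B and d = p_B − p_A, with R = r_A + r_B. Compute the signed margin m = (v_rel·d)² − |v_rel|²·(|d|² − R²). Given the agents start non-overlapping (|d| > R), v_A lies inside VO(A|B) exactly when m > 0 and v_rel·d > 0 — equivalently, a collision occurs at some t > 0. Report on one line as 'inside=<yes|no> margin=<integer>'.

d = (15, 17),  |d|² = 514;  R = 8+4 = 12,  c = 514−12² = 370
v_rel = (3, -2),  |v_rel|² = 13;  v_rel·d = (3)·(15) + (-2)·(17) = 11
13·t² − 22·t + 370 = 0  ⇒  m = 11² − 13·370 = -4689
m = -4689 < 0,  v_rel·d = 11 > 0  ⇒  outside

inside=no margin=-4689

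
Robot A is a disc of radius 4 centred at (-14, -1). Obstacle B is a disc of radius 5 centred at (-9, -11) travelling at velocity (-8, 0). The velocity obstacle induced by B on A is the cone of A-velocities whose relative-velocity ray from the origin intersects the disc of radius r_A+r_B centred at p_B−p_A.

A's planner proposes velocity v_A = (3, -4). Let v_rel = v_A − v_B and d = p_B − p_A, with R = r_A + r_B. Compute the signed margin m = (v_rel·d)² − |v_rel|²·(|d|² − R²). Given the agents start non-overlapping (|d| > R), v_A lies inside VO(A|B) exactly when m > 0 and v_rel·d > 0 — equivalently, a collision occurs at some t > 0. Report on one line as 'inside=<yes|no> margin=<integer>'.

d = (5, -10),  |d|² = 125;  R = 4+5 = 9,  c = 125−9² = 44
v_rel = (11, -4),  |v_rel|² = 137;  v_rel·d = (11)·(5) + (-4)·(-10) = 95
137·t² − 190·t + 44 = 0  ⇒  m = 95² − 137·44 = 2997
m = 2997 > 0,  v_rel·d = 95 > 0  ⇒  inside

inside=yes margin=2997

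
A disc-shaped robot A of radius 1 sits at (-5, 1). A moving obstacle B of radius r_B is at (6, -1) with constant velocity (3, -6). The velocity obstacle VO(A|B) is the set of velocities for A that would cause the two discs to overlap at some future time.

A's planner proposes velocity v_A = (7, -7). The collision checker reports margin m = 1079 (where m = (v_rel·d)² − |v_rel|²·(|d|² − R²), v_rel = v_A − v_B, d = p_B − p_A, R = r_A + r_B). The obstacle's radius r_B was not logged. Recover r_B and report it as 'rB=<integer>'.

m = 1079
d = (11, -2);  v_rel = (4, -1),  |v_rel|² = 17
v_rel×d = (4)·(-2) − (-1)·(11) = 3
since m = R²·17 − 3²:  R² = (9 + 1079) / 17 = 64
R = √64 = 8  ⇒  r_B = 8 − 1 = 7

rB=7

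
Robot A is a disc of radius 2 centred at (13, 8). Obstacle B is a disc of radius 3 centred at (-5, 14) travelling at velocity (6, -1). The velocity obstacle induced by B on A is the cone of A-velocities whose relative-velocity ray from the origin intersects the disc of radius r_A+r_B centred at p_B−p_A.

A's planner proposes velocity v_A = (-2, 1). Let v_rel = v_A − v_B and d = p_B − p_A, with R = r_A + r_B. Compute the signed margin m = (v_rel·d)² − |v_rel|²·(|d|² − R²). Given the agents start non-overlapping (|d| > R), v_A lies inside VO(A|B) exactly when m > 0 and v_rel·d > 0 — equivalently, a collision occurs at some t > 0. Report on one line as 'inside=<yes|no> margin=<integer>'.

d = (-18, 6),  |d|² = 360;  R = 2+3 = 5,  c = 360−5² = 335
v_rel = (-8, 2),  |v_rel|² = 68;  v_rel·d = (-8)·(-18) + (2)·(6) = 156
68·t² − 312·t + 335 = 0  ⇒  m = 156² − 68·335 = 1556
m = 1556 > 0,  v_rel·d = 156 > 0  ⇒  inside

inside=yes margin=1556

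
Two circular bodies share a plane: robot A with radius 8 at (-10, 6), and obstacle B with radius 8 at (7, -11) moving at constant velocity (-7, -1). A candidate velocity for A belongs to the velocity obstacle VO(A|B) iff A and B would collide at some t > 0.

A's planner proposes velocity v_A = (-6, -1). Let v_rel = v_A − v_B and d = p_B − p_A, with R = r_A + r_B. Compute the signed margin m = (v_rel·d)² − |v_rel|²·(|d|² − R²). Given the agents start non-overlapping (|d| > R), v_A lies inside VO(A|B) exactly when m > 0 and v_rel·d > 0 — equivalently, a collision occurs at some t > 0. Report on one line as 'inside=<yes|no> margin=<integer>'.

d = (17, -17),  |d|² = 578;  R = 8+8 = 16,  c = 578−16² = 322
v_rel = (1, 0),  |v_rel|² = 1;  v_rel·d = (1)·(17) + (0)·(-17) = 17
1·t² − 34·t + 322 = 0  ⇒  m = 17² − 1·322 = -33
m = -33 < 0,  v_rel·d = 17 > 0  ⇒  outside

inside=no margin=-33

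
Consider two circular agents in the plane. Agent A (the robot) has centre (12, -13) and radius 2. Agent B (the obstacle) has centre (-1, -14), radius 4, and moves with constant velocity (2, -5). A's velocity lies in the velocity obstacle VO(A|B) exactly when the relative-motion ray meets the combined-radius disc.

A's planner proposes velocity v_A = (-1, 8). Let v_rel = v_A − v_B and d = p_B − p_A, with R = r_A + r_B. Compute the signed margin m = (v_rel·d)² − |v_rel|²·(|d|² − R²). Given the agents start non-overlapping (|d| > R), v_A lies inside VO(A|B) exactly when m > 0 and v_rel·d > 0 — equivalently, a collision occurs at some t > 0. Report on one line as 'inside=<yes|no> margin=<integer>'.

d = (-13, -1),  |d|² = 170;  R = 2+4 = 6,  c = 170−6² = 134
v_rel = (-3, 13),  |v_rel|² = 178;  v_rel·d = (-3)·(-13) + (13)·(-1) = 26
178·t² − 52·t + 134 = 0  ⇒  m = 26² − 178·134 = -23176
m = -23176 < 0,  v_rel·d = 26 > 0  ⇒  outside

inside=no margin=-23176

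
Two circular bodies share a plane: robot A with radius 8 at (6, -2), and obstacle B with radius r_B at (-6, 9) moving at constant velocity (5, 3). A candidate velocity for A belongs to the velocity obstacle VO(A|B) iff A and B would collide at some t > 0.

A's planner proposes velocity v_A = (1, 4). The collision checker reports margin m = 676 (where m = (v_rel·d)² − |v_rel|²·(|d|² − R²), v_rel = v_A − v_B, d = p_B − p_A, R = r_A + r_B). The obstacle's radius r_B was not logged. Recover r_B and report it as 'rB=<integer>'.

m = 676
d = (-12, 11);  v_rel = (-4, 1),  |v_rel|² = 17
v_rel×d = (-4)·(11) − (1)·(-12) = -32
since m = R²·17 − (-32)²:  R² = (1024 + 676) / 17 = 100
R = √100 = 10  ⇒  r_B = 10 − 8 = 2

rB=2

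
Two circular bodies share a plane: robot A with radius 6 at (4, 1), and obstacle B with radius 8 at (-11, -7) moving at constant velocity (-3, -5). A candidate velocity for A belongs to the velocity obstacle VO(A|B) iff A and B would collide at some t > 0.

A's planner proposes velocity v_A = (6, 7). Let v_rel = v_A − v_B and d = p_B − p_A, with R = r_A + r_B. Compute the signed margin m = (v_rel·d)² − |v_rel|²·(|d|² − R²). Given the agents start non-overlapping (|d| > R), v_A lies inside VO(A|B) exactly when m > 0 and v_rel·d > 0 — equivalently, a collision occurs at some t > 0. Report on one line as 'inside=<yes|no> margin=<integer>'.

d = (-15, -8),  |d|² = 289;  R = 6+8 = 14,  c = 289−14² = 93
v_rel = (9, 12),  |v_rel|² = 225;  v_rel·d = (9)·(-15) + (12)·(-8) = -231
225·t² + 462·t + 93 = 0  ⇒  m = (-231)² − 225·93 = 32436
m = 32436 > 0,  v_rel·d = -231 < 0  ⇒  outside

inside=no margin=32436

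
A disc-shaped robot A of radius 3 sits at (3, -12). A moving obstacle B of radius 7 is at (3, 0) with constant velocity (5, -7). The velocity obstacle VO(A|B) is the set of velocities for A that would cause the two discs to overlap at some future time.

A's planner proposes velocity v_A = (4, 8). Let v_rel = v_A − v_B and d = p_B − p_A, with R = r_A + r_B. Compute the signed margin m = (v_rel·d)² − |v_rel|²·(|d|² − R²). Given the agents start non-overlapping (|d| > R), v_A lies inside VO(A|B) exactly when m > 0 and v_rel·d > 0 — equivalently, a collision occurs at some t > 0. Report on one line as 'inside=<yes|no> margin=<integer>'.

d = (0, 12),  |d|² = 144;  R = 3+7 = 10,  c = 144−10² = 44
v_rel = (-1, 15),  |v_rel|² = 226;  v_rel·d = (-1)·(0) + (15)·(12) = 180
226·t² − 360·t + 44 = 0  ⇒  m = 180² − 226·44 = 22456
m = 22456 > 0,  v_rel·d = 180 > 0  ⇒  inside

inside=yes margin=22456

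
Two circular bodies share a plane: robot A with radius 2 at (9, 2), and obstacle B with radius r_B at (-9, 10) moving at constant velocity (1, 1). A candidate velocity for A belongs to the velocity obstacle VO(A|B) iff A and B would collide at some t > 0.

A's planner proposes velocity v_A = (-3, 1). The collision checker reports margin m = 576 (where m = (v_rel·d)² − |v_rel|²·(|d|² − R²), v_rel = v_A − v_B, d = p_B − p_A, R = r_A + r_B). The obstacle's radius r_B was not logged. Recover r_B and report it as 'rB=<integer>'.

m = 576
d = (-18, 8);  v_rel = (-4, 0),  |v_rel|² = 16
v_rel×d = (-4)·(8) − (0)·(-18) = -32
since m = R²·16 − (-32)²:  R² = (1024 + 576) / 16 = 100
R = √100 = 10  ⇒  r_B = 10 − 2 = 8

rB=8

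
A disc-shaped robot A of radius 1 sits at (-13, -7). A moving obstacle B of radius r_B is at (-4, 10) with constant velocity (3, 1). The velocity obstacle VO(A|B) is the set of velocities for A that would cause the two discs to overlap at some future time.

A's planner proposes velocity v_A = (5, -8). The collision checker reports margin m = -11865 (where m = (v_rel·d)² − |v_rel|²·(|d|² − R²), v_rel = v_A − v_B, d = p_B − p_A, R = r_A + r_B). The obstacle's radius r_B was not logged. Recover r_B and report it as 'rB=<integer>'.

m = -11865
d = (9, 17);  v_rel = (2, -9),  |v_rel|² = 85
v_rel×d = (2)·(17) − (-9)·(9) = 115
since m = R²·85 − 115²:  R² = (13225 + -11865) / 85 = 16
R = √16 = 4  ⇒  r_B = 4 − 1 = 3

rB=3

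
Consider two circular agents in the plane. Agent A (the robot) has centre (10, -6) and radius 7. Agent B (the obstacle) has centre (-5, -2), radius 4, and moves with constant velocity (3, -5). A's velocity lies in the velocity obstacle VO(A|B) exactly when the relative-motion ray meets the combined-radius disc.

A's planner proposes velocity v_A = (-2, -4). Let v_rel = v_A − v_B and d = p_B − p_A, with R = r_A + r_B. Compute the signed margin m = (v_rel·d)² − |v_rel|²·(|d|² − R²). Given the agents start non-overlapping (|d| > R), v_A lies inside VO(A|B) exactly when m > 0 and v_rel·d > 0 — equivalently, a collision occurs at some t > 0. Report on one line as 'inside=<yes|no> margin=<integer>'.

d = (-15, 4),  |d|² = 241;  R = 7+4 = 11,  c = 241−11² = 120
v_rel = (-5, 1),  |v_rel|² = 26;  v_rel·d = (-5)·(-15) + (1)·(4) = 79
26·t² − 158·t + 120 = 0  ⇒  m = 79² − 26·120 = 3121
m = 3121 > 0,  v_rel·d = 79 > 0  ⇒  inside

inside=yes margin=3121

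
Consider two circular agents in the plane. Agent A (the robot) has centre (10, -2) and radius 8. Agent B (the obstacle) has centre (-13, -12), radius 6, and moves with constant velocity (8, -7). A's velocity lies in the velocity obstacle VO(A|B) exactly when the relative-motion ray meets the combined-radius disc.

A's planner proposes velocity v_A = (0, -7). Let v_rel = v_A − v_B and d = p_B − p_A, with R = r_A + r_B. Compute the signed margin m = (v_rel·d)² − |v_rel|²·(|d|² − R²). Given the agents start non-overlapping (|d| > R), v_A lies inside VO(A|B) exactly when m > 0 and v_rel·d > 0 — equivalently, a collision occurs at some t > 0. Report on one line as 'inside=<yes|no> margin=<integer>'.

d = (-23, -10),  |d|² = 629;  R = 8+6 = 14,  c = 629−14² = 433
v_rel = (-8, 0),  |v_rel|² = 64;  v_rel·d = (-8)·(-23) + (0)·(-10) = 184
64·t² − 368·t + 433 = 0  ⇒  m = 184² − 64·433 = 6144
m = 6144 > 0,  v_rel·d = 184 > 0  ⇒  inside

inside=yes margin=6144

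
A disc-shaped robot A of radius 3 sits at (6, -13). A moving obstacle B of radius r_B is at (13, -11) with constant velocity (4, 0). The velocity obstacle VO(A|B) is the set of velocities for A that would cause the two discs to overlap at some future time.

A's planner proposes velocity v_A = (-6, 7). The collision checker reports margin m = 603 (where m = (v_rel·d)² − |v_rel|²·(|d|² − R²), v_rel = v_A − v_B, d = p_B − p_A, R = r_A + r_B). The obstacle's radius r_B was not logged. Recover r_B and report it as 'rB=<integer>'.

m = 603
d = (7, 2);  v_rel = (-10, 7),  |v_rel|² = 149
v_rel×d = (-10)·(2) − (7)·(7) = -69
since m = R²·149 − (-69)²:  R² = (4761 + 603) / 149 = 36
R = √36 = 6  ⇒  r_B = 6 − 3 = 3

rB=3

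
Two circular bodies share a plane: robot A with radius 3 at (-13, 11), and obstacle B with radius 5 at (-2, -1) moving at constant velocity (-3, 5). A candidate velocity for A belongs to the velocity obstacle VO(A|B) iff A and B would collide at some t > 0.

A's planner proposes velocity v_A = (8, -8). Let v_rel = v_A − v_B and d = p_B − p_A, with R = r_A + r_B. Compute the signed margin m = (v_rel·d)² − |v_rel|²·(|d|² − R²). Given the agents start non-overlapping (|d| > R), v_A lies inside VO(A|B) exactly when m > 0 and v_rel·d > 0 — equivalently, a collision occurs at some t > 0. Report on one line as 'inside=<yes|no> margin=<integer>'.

d = (11, -12),  |d|² = 265;  R = 3+5 = 8,  c = 265−8² = 201
v_rel = (11, -13),  |v_rel|² = 290;  v_rel·d = (11)·(11) + (-13)·(-12) = 277
290·t² − 554·t + 201 = 0  ⇒  m = 277² − 290·201 = 18439
m = 18439 > 0,  v_rel·d = 277 > 0  ⇒  inside

inside=yes margin=18439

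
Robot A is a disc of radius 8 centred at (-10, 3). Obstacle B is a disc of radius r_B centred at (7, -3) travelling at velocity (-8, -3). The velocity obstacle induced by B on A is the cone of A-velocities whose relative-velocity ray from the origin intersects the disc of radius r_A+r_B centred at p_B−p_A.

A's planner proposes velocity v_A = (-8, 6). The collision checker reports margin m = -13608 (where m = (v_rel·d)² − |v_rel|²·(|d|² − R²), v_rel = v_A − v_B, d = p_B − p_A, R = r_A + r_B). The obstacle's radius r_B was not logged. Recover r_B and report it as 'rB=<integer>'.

m = -13608
d = (17, -6);  v_rel = (0, 9),  |v_rel|² = 81
v_rel×d = (0)·(-6) − (9)·(17) = -153
since m = R²·81 − (-153)²:  R² = (23409 + -13608) / 81 = 121
R = √121 = 11  ⇒  r_B = 11 − 8 = 3

rB=3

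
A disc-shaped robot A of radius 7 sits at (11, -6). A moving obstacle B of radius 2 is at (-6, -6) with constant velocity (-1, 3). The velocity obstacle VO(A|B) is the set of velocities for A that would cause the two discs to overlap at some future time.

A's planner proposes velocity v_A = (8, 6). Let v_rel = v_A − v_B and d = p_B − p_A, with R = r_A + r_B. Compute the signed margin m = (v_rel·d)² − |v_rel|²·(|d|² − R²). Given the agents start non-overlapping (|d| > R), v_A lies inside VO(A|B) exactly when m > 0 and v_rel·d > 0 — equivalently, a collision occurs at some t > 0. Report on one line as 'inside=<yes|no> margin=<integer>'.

d = (-17, 0),  |d|² = 289;  R = 7+2 = 9,  c = 289−9² = 208
v_rel = (9, 3),  |v_rel|² = 90;  v_rel·d = (9)·(-17) + (3)·(0) = -153
90·t² + 306·t + 208 = 0  ⇒  m = (-153)² − 90·208 = 4689
m = 4689 > 0,  v_rel·d = -153 < 0  ⇒  outside

inside=no margin=4689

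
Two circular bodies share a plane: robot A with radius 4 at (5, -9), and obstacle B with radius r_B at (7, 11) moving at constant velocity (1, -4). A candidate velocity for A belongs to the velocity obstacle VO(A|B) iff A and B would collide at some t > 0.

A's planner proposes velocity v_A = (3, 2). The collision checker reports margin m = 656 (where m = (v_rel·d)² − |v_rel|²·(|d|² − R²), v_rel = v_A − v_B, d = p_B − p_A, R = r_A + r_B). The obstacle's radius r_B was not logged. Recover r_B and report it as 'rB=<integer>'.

m = 656
d = (2, 20);  v_rel = (2, 6),  |v_rel|² = 40
v_rel×d = (2)·(20) − (6)·(2) = 28
since m = R²·40 − 28²:  R² = (784 + 656) / 40 = 36
R = √36 = 6  ⇒  r_B = 6 − 4 = 2

rB=2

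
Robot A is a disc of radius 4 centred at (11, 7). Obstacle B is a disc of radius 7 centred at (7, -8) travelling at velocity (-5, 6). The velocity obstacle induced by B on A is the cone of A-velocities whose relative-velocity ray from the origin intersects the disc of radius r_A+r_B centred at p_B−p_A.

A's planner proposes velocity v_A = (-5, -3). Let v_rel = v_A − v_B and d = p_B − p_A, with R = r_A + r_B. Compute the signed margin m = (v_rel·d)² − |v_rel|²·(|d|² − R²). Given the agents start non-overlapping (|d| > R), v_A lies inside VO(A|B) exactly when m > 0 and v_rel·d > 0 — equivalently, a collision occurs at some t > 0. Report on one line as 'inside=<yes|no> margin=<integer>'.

d = (-4, -15),  |d|² = 241;  R = 4+7 = 11,  c = 241−11² = 120
v_rel = (0, -9),  |v_rel|² = 81;  v_rel·d = (0)·(-4) + (-9)·(-15) = 135
81·t² − 270·t + 120 = 0  ⇒  m = 135² − 81·120 = 8505
m = 8505 > 0,  v_rel·d = 135 > 0  ⇒  inside

inside=yes margin=8505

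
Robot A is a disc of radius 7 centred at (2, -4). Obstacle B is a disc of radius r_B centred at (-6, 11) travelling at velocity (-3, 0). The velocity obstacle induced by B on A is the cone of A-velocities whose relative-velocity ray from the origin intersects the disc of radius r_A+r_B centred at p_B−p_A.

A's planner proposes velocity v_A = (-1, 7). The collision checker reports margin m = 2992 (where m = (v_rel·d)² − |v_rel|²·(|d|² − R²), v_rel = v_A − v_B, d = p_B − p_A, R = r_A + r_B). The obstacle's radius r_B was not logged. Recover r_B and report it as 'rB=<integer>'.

m = 2992
d = (-8, 15);  v_rel = (2, 7),  |v_rel|² = 53
v_rel×d = (2)·(15) − (7)·(-8) = 86
since m = R²·53 − 86²:  R² = (7396 + 2992) / 53 = 196
R = √196 = 14  ⇒  r_B = 14 − 7 = 7

rB=7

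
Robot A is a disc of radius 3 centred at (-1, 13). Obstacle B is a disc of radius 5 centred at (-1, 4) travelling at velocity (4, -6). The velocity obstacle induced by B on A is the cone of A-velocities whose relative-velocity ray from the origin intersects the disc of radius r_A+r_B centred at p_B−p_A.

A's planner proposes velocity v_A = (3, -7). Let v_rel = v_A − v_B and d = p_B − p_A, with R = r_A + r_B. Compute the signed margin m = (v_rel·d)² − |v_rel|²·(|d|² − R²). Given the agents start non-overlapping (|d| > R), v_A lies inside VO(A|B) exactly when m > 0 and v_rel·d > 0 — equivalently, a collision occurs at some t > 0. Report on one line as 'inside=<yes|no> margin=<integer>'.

d = (0, -9),  |d|² = 81;  R = 3+5 = 8,  c = 81−8² = 17
v_rel = (-1, -1),  |v_rel|² = 2;  v_rel·d = (-1)·(0) + (-1)·(-9) = 9
2·t² − 18·t + 17 = 0  ⇒  m = 9² − 2·17 = 47
m = 47 > 0,  v_rel·d = 9 > 0  ⇒  inside

inside=yes margin=47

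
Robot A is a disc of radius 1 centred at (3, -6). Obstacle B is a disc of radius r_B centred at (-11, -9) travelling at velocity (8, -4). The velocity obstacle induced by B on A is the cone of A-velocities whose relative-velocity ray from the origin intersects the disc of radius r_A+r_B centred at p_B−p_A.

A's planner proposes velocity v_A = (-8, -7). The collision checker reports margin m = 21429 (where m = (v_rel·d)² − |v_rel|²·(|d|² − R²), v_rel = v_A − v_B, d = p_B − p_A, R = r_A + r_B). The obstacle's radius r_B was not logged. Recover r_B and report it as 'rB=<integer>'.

m = 21429
d = (-14, -3);  v_rel = (-16, -3),  |v_rel|² = 265
v_rel×d = (-16)·(-3) − (-3)·(-14) = 6
since m = R²·265 − 6²:  R² = (36 + 21429) / 265 = 81
R = √81 = 9  ⇒  r_B = 9 − 1 = 8

rB=8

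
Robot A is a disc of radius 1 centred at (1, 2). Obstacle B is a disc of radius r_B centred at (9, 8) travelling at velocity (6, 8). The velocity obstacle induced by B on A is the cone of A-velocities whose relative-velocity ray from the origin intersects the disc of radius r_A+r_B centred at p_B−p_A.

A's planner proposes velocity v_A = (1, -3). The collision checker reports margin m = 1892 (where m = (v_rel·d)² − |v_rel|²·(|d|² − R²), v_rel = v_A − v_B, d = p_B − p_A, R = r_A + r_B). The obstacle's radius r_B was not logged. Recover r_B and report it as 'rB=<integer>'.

m = 1892
d = (8, 6);  v_rel = (-5, -11),  |v_rel|² = 146
v_rel×d = (-5)·(6) − (-11)·(8) = 58
since m = R²·146 − 58²:  R² = (3364 + 1892) / 146 = 36
R = √36 = 6  ⇒  r_B = 6 − 1 = 5

rB=5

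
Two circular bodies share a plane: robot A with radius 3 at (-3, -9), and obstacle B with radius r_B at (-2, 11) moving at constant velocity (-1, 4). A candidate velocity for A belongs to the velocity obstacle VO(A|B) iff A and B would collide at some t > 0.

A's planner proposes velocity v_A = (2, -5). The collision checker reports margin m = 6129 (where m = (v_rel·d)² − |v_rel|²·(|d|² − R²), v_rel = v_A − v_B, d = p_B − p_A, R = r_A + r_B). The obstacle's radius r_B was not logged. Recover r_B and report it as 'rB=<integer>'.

m = 6129
d = (1, 20);  v_rel = (3, -9),  |v_rel|² = 90
v_rel×d = (3)·(20) − (-9)·(1) = 69
since m = R²·90 − 69²:  R² = (4761 + 6129) / 90 = 121
R = √121 = 11  ⇒  r_B = 11 − 3 = 8

rB=8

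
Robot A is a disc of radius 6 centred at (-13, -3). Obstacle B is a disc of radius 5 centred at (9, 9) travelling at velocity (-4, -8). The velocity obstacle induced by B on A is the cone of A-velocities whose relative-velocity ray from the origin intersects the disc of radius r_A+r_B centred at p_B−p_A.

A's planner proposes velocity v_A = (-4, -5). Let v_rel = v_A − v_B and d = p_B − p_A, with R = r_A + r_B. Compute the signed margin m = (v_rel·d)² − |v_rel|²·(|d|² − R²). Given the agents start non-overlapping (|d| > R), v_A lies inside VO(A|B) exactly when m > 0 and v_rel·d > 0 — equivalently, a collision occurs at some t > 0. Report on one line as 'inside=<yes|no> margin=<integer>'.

d = (22, 12),  |d|² = 628;  R = 6+5 = 11,  c = 628−11² = 507
v_rel = (0, 3),  |v_rel|² = 9;  v_rel·d = (0)·(22) + (3)·(12) = 36
9·t² − 72·t + 507 = 0  ⇒  m = 36² − 9·507 = -3267
m = -3267 < 0,  v_rel·d = 36 > 0  ⇒  outside

inside=no margin=-3267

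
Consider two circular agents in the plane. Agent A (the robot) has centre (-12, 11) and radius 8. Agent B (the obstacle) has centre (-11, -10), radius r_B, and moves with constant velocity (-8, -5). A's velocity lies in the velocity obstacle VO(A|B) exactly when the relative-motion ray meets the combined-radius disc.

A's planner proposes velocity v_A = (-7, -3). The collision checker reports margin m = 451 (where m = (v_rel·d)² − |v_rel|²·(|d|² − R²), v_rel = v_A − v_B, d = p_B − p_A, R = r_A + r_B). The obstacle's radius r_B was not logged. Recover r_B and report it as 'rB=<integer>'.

m = 451
d = (1, -21);  v_rel = (1, 2),  |v_rel|² = 5
v_rel×d = (1)·(-21) − (2)·(1) = -23
since m = R²·5 − (-23)²:  R² = (529 + 451) / 5 = 196
R = √196 = 14  ⇒  r_B = 14 − 8 = 6

rB=6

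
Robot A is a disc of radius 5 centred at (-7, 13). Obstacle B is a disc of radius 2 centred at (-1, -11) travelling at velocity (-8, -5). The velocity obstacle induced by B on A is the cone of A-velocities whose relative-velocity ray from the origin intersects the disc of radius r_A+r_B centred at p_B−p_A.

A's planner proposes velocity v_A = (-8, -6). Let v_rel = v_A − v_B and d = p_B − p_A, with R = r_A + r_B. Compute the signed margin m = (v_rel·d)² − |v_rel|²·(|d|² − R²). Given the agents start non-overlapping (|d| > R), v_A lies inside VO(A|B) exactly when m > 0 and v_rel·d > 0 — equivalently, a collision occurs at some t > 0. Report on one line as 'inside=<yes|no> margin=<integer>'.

d = (6, -24),  |d|² = 612;  R = 5+2 = 7,  c = 612−7² = 563
v_rel = (0, -1),  |v_rel|² = 1;  v_rel·d = (0)·(6) + (-1)·(-24) = 24
1·t² − 48·t + 563 = 0  ⇒  m = 24² − 1·563 = 13
m = 13 > 0,  v_rel·d = 24 > 0  ⇒  inside

inside=yes margin=13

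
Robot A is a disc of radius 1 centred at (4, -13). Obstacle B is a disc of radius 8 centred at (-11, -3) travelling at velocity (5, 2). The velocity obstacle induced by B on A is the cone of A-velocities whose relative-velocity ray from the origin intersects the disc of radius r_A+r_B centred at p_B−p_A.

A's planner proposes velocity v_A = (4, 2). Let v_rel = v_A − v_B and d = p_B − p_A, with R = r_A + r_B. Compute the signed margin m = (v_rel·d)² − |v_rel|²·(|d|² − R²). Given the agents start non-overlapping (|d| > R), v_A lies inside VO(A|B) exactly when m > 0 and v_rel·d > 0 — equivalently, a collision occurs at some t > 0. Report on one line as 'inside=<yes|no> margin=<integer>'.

d = (-15, 10),  |d|² = 325;  R = 1+8 = 9,  c = 325−9² = 244
v_rel = (-1, 0),  |v_rel|² = 1;  v_rel·d = (-1)·(-15) + (0)·(10) = 15
1·t² − 30·t + 244 = 0  ⇒  m = 15² − 1·244 = -19
m = -19 < 0,  v_rel·d = 15 > 0  ⇒  outside

inside=no margin=-19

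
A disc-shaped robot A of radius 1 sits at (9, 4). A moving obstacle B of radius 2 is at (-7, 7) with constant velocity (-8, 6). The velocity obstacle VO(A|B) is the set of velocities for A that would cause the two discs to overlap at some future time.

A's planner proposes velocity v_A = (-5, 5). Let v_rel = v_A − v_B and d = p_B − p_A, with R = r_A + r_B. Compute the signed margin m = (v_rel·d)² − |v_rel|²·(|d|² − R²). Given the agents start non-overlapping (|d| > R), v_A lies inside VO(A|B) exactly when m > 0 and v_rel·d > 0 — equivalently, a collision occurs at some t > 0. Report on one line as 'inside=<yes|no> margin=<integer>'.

d = (-16, 3),  |d|² = 265;  R = 1+2 = 3,  c = 265−3² = 256
v_rel = (3, -1),  |v_rel|² = 10;  v_rel·d = (3)·(-16) + (-1)·(3) = -51
10·t² + 102·t + 256 = 0  ⇒  m = (-51)² − 10·256 = 41
m = 41 > 0,  v_rel·d = -51 < 0  ⇒  outside

inside=no margin=41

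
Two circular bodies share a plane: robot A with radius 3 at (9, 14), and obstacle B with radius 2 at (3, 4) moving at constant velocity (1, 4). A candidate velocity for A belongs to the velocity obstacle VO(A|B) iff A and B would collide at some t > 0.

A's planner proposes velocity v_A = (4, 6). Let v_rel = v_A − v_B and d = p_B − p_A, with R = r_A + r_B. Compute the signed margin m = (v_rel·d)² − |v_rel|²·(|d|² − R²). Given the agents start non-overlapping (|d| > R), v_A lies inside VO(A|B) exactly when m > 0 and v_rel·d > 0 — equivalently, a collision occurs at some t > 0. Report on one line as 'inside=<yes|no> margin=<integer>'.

d = (-6, -10),  |d|² = 136;  R = 3+2 = 5,  c = 136−5² = 111
v_rel = (3, 2),  |v_rel|² = 13;  v_rel·d = (3)·(-6) + (2)·(-10) = -38
13·t² + 76·t + 111 = 0  ⇒  m = (-38)² − 13·111 = 1
m = 1 > 0,  v_rel·d = -38 < 0  ⇒  outside

inside=no margin=1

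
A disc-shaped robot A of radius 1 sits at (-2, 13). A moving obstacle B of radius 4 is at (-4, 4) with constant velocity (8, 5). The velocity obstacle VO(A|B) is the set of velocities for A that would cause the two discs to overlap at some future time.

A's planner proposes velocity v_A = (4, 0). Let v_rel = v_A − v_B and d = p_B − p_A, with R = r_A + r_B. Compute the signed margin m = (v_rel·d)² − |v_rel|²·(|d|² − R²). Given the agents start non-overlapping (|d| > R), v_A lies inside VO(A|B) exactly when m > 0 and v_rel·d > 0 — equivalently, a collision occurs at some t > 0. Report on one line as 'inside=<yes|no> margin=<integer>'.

d = (-2, -9),  |d|² = 85;  R = 1+4 = 5,  c = 85−5² = 60
v_rel = (-4, -5),  |v_rel|² = 41;  v_rel·d = (-4)·(-2) + (-5)·(-9) = 53
41·t² − 106·t + 60 = 0  ⇒  m = 53² − 41·60 = 349
m = 349 > 0,  v_rel·d = 53 > 0  ⇒  inside

inside=yes margin=349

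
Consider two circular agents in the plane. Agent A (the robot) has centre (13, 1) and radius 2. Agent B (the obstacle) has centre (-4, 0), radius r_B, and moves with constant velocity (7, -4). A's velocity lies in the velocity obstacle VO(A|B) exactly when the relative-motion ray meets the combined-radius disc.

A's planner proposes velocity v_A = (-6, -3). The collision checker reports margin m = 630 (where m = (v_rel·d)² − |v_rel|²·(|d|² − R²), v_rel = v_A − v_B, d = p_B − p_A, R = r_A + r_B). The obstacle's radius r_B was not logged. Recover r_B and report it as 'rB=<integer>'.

m = 630
d = (-17, -1);  v_rel = (-13, 1),  |v_rel|² = 170
v_rel×d = (-13)·(-1) − (1)·(-17) = 30
since m = R²·170 − 30²:  R² = (900 + 630) / 170 = 9
R = √9 = 3  ⇒  r_B = 3 − 2 = 1

rB=1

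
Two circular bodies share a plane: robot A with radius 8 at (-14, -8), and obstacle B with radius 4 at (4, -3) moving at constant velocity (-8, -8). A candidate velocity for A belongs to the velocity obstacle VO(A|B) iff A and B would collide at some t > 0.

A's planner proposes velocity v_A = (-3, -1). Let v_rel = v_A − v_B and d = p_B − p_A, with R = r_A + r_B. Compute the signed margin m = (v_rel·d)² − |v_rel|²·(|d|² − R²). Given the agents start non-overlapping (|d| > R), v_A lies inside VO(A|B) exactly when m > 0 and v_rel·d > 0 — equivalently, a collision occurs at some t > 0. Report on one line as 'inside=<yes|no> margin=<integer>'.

d = (18, 5),  |d|² = 349;  R = 8+4 = 12,  c = 349−12² = 205
v_rel = (5, 7),  |v_rel|² = 74;  v_rel·d = (5)·(18) + (7)·(5) = 125
74·t² − 250·t + 205 = 0  ⇒  m = 125² − 74·205 = 455
m = 455 > 0,  v_rel·d = 125 > 0  ⇒  inside

inside=yes margin=455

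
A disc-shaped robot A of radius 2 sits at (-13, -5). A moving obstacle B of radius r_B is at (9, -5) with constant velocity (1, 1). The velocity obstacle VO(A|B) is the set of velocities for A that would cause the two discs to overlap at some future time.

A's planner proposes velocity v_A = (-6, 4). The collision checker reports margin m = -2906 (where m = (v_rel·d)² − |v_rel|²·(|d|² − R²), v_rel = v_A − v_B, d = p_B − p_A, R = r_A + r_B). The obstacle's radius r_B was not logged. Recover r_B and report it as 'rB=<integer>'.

m = -2906
d = (22, 0);  v_rel = (-7, 3),  |v_rel|² = 58
v_rel×d = (-7)·(0) − (3)·(22) = -66
since m = R²·58 − (-66)²:  R² = (4356 + -2906) / 58 = 25
R = √25 = 5  ⇒  r_B = 5 − 2 = 3

rB=3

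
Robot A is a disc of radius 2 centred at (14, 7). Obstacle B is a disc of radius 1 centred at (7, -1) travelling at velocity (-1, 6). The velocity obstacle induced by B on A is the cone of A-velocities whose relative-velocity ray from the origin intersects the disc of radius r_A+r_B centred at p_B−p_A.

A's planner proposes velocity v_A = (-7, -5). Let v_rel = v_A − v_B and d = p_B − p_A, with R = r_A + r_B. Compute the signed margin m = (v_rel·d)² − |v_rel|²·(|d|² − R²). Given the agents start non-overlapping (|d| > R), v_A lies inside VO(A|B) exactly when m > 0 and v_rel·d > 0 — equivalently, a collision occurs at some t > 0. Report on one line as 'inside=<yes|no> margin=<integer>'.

d = (-7, -8),  |d|² = 113;  R = 2+1 = 3,  c = 113−3² = 104
v_rel = (-6, -11),  |v_rel|² = 157;  v_rel·d = (-6)·(-7) + (-11)·(-8) = 130
157·t² − 260·t + 104 = 0  ⇒  m = 130² − 157·104 = 572
m = 572 > 0,  v_rel·d = 130 > 0  ⇒  inside

inside=yes margin=572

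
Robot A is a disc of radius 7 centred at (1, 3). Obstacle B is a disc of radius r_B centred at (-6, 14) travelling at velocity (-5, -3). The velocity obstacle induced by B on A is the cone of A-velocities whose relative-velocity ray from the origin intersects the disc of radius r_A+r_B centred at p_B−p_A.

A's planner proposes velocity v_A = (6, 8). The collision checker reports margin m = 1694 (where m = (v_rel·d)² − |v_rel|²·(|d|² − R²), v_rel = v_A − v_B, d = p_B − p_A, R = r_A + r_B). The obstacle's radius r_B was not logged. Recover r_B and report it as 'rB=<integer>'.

m = 1694
d = (-7, 11);  v_rel = (11, 11),  |v_rel|² = 242
v_rel×d = (11)·(11) − (11)·(-7) = 198
since m = R²·242 − 198²:  R² = (39204 + 1694) / 242 = 169
R = √169 = 13  ⇒  r_B = 13 − 7 = 6

rB=6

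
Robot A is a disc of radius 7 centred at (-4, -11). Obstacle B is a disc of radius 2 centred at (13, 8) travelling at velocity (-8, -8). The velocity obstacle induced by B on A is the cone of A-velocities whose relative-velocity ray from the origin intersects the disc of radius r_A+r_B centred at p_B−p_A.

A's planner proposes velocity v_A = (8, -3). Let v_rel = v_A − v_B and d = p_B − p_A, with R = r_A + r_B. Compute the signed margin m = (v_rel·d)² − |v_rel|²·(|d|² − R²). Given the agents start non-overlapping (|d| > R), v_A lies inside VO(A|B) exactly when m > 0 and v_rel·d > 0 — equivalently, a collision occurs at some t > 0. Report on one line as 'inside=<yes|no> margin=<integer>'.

d = (17, 19),  |d|² = 650;  R = 7+2 = 9,  c = 650−9² = 569
v_rel = (16, 5),  |v_rel|² = 281;  v_rel·d = (16)·(17) + (5)·(19) = 367
281·t² − 734·t + 569 = 0  ⇒  m = 367² − 281·569 = -25200
m = -25200 < 0,  v_rel·d = 367 > 0  ⇒  outside

inside=no margin=-25200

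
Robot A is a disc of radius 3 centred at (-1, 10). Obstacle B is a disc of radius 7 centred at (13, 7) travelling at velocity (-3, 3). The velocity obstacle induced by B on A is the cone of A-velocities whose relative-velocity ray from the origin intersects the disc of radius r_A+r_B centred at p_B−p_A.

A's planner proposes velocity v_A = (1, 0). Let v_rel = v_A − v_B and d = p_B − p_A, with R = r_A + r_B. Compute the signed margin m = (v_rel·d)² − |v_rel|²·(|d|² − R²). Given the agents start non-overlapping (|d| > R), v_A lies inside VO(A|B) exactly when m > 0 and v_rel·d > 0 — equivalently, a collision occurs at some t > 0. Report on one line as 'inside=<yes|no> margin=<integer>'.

d = (14, -3),  |d|² = 205;  R = 3+7 = 10,  c = 205−10² = 105
v_rel = (4, -3),  |v_rel|² = 25;  v_rel·d = (4)·(14) + (-3)·(-3) = 65
25·t² − 130·t + 105 = 0  ⇒  m = 65² − 25·105 = 1600
m = 1600 > 0,  v_rel·d = 65 > 0  ⇒  inside

inside=yes margin=1600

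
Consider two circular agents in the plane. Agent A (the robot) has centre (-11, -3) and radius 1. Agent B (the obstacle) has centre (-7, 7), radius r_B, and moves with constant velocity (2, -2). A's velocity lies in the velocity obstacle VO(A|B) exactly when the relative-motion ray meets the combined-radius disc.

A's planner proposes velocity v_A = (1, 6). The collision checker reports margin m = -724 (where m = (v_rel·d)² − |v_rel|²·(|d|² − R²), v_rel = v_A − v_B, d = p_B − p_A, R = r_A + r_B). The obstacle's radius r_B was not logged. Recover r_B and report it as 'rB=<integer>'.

m = -724
d = (4, 10);  v_rel = (-1, 8),  |v_rel|² = 65
v_rel×d = (-1)·(10) − (8)·(4) = -42
since m = R²·65 − (-42)²:  R² = (1764 + -724) / 65 = 16
R = √16 = 4  ⇒  r_B = 4 − 1 = 3

rB=3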